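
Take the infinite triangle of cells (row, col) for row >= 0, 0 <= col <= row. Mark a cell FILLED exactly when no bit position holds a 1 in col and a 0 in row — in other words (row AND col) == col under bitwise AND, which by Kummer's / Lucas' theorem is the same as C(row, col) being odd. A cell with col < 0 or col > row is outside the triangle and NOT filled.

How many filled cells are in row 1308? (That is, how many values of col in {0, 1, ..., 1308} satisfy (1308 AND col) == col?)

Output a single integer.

1308 in binary = 10100011100
popcount(1308) = number of 1-bits in 10100011100 = 5
A col c satisfies (1308 AND c) == c iff every set bit of c is also set in 1308; each of the 5 set bits of 1308 can independently be on or off in c.
count = 2^5 = 32

Answer: 32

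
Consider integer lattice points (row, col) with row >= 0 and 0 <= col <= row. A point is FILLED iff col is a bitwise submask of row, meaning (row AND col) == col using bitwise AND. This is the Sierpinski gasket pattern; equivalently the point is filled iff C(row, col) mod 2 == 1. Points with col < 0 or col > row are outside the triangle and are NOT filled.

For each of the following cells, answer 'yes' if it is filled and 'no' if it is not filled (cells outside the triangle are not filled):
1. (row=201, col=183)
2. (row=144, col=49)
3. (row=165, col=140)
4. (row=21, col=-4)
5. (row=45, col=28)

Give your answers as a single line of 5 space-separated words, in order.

Answer: no no no no no

Derivation:
(201,183): row=0b11001001, col=0b10110111, row AND col = 0b10000001 = 129; 129 != 183 -> empty
(144,49): row=0b10010000, col=0b110001, row AND col = 0b10000 = 16; 16 != 49 -> empty
(165,140): row=0b10100101, col=0b10001100, row AND col = 0b10000100 = 132; 132 != 140 -> empty
(21,-4): col outside [0, 21] -> not filled
(45,28): row=0b101101, col=0b11100, row AND col = 0b1100 = 12; 12 != 28 -> empty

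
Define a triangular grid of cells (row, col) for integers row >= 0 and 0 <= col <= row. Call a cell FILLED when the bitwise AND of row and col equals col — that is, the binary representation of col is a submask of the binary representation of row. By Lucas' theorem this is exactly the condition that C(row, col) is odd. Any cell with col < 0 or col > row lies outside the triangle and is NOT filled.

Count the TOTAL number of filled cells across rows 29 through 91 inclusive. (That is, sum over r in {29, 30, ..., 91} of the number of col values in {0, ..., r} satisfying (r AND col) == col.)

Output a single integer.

Answer: 892

Derivation:
r29=11101 pc4: +16 =16
r30=11110 pc4: +16 =32
r31=11111 pc5: +32 =64
r32=100000 pc1: +2 =66
r33=100001 pc2: +4 =70
r34=100010 pc2: +4 =74
r35=100011 pc3: +8 =82
r36=100100 pc2: +4 =86
r37=100101 pc3: +8 =94
r38=100110 pc3: +8 =102
r39=100111 pc4: +16 =118
r40=101000 pc2: +4 =122
r41=101001 pc3: +8 =130
r42=101010 pc3: +8 =138
r43=101011 pc4: +16 =154
r44=101100 pc3: +8 =162
r45=101101 pc4: +16 =178
r46=101110 pc4: +16 =194
r47=101111 pc5: +32 =226
r48=110000 pc2: +4 =230
r49=110001 pc3: +8 =238
r50=110010 pc3: +8 =246
r51=110011 pc4: +16 =262
r52=110100 pc3: +8 =270
r53=110101 pc4: +16 =286
r54=110110 pc4: +16 =302
r55=110111 pc5: +32 =334
r56=111000 pc3: +8 =342
r57=111001 pc4: +16 =358
r58=111010 pc4: +16 =374
r59=111011 pc5: +32 =406
r60=111100 pc4: +16 =422
r61=111101 pc5: +32 =454
r62=111110 pc5: +32 =486
r63=111111 pc6: +64 =550
r64=1000000 pc1: +2 =552
r65=1000001 pc2: +4 =556
r66=1000010 pc2: +4 =560
r67=1000011 pc3: +8 =568
r68=1000100 pc2: +4 =572
r69=1000101 pc3: +8 =580
r70=1000110 pc3: +8 =588
r71=1000111 pc4: +16 =604
r72=1001000 pc2: +4 =608
r73=1001001 pc3: +8 =616
r74=1001010 pc3: +8 =624
r75=1001011 pc4: +16 =640
r76=1001100 pc3: +8 =648
r77=1001101 pc4: +16 =664
r78=1001110 pc4: +16 =680
r79=1001111 pc5: +32 =712
r80=1010000 pc2: +4 =716
r81=1010001 pc3: +8 =724
r82=1010010 pc3: +8 =732
r83=1010011 pc4: +16 =748
r84=1010100 pc3: +8 =756
r85=1010101 pc4: +16 =772
r86=1010110 pc4: +16 =788
r87=1010111 pc5: +32 =820
r88=1011000 pc3: +8 =828
r89=1011001 pc4: +16 =844
r90=1011010 pc4: +16 =860
r91=1011011 pc5: +32 =892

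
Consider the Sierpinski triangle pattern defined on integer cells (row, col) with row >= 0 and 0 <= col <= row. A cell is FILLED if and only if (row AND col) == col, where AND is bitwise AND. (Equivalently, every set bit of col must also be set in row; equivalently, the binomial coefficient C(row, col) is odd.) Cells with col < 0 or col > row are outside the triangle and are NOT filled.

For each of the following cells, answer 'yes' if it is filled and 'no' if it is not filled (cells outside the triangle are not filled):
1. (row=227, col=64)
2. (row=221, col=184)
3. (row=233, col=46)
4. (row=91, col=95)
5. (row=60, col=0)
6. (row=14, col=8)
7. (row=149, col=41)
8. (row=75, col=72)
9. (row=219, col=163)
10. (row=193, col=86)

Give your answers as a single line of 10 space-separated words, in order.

(227,64): row=0b11100011, col=0b1000000, row AND col = 0b1000000 = 64; 64 == 64 -> filled
(221,184): row=0b11011101, col=0b10111000, row AND col = 0b10011000 = 152; 152 != 184 -> empty
(233,46): row=0b11101001, col=0b101110, row AND col = 0b101000 = 40; 40 != 46 -> empty
(91,95): col outside [0, 91] -> not filled
(60,0): row=0b111100, col=0b0, row AND col = 0b0 = 0; 0 == 0 -> filled
(14,8): row=0b1110, col=0b1000, row AND col = 0b1000 = 8; 8 == 8 -> filled
(149,41): row=0b10010101, col=0b101001, row AND col = 0b1 = 1; 1 != 41 -> empty
(75,72): row=0b1001011, col=0b1001000, row AND col = 0b1001000 = 72; 72 == 72 -> filled
(219,163): row=0b11011011, col=0b10100011, row AND col = 0b10000011 = 131; 131 != 163 -> empty
(193,86): row=0b11000001, col=0b1010110, row AND col = 0b1000000 = 64; 64 != 86 -> empty

Answer: yes no no no yes yes no yes no no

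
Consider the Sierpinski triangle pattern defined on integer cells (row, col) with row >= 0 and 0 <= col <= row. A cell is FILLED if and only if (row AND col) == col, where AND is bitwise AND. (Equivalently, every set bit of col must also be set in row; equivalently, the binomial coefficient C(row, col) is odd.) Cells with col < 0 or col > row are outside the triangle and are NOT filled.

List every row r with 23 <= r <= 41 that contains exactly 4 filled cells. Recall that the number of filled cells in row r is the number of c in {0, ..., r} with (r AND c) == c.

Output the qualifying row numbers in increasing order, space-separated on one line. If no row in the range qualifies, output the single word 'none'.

Answer: 24 33 34 36 40

Derivation:
Row r has 2^popcount(r) filled cells, so we need popcount(r) = log2(4) = 2.
Scan r = 23..41 and keep those with exactly 2 one-bits:
r=23=10111 popcount=4 -> skip
r=24=11000 popcount=2 -> KEEP
r=25=11001 popcount=3 -> skip
r=26=11010 popcount=3 -> skip
r=27=11011 popcount=4 -> skip
r=28=11100 popcount=3 -> skip
r=29=11101 popcount=4 -> skip
r=30=11110 popcount=4 -> skip
r=31=11111 popcount=5 -> skip
r=32=100000 popcount=1 -> skip
r=33=100001 popcount=2 -> KEEP
r=34=100010 popcount=2 -> KEEP
r=35=100011 popcount=3 -> skip
r=36=100100 popcount=2 -> KEEP
r=37=100101 popcount=3 -> skip
r=38=100110 popcount=3 -> skip
r=39=100111 popcount=4 -> skip
r=40=101000 popcount=2 -> KEEP
r=41=101001 popcount=3 -> skip
Kept rows: 24 33 34 36 40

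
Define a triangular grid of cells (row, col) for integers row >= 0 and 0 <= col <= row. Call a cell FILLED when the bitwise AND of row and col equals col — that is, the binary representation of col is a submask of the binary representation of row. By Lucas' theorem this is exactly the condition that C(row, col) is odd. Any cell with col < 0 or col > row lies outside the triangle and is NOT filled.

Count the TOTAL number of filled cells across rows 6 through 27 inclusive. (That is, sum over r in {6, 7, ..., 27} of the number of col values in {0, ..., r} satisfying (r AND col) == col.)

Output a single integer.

Answer: 156

Derivation:
r6=110 pc2: +4 =4
r7=111 pc3: +8 =12
r8=1000 pc1: +2 =14
r9=1001 pc2: +4 =18
r10=1010 pc2: +4 =22
r11=1011 pc3: +8 =30
r12=1100 pc2: +4 =34
r13=1101 pc3: +8 =42
r14=1110 pc3: +8 =50
r15=1111 pc4: +16 =66
r16=10000 pc1: +2 =68
r17=10001 pc2: +4 =72
r18=10010 pc2: +4 =76
r19=10011 pc3: +8 =84
r20=10100 pc2: +4 =88
r21=10101 pc3: +8 =96
r22=10110 pc3: +8 =104
r23=10111 pc4: +16 =120
r24=11000 pc2: +4 =124
r25=11001 pc3: +8 =132
r26=11010 pc3: +8 =140
r27=11011 pc4: +16 =156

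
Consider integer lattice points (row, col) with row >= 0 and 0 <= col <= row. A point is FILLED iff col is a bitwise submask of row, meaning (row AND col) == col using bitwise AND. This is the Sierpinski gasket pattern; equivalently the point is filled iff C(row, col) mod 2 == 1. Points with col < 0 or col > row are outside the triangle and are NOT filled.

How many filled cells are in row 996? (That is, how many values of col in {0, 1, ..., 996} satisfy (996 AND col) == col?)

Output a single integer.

996 in binary = 1111100100
popcount(996) = number of 1-bits in 1111100100 = 6
A col c satisfies (996 AND c) == c iff every set bit of c is also set in 996; each of the 6 set bits of 996 can independently be on or off in c.
count = 2^6 = 64

Answer: 64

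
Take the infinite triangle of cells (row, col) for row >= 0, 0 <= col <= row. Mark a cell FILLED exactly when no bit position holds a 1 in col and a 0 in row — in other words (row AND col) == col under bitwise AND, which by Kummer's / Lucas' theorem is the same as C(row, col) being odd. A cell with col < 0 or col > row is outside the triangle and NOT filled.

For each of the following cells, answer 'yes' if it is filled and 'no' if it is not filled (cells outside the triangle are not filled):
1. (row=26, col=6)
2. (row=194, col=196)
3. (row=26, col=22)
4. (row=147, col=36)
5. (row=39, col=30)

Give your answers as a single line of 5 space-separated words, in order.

(26,6): row=0b11010, col=0b110, row AND col = 0b10 = 2; 2 != 6 -> empty
(194,196): col outside [0, 194] -> not filled
(26,22): row=0b11010, col=0b10110, row AND col = 0b10010 = 18; 18 != 22 -> empty
(147,36): row=0b10010011, col=0b100100, row AND col = 0b0 = 0; 0 != 36 -> empty
(39,30): row=0b100111, col=0b11110, row AND col = 0b110 = 6; 6 != 30 -> empty

Answer: no no no no no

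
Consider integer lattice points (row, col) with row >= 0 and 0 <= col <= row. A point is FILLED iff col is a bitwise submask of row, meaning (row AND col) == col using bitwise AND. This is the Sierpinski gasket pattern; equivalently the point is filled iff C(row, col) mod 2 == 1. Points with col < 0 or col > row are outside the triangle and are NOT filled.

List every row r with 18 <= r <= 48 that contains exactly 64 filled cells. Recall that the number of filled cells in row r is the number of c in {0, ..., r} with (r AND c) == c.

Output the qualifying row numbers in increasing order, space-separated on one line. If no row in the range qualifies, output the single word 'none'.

Row r has 2^popcount(r) filled cells, so we need popcount(r) = log2(64) = 6.
Scan r = 18..48 and keep those with exactly 6 one-bits:
r=18=10010 popcount=2 -> skip
r=19=10011 popcount=3 -> skip
r=20=10100 popcount=2 -> skip
r=21=10101 popcount=3 -> skip
r=22=10110 popcount=3 -> skip
r=23=10111 popcount=4 -> skip
r=24=11000 popcount=2 -> skip
r=25=11001 popcount=3 -> skip
r=26=11010 popcount=3 -> skip
r=27=11011 popcount=4 -> skip
r=28=11100 popcount=3 -> skip
r=29=11101 popcount=4 -> skip
r=30=11110 popcount=4 -> skip
r=31=11111 popcount=5 -> skip
r=32=100000 popcount=1 -> skip
r=33=100001 popcount=2 -> skip
r=34=100010 popcount=2 -> skip
r=35=100011 popcount=3 -> skip
r=36=100100 popcount=2 -> skip
r=37=100101 popcount=3 -> skip
r=38=100110 popcount=3 -> skip
r=39=100111 popcount=4 -> skip
r=40=101000 popcount=2 -> skip
r=41=101001 popcount=3 -> skip
r=42=101010 popcount=3 -> skip
r=43=101011 popcount=4 -> skip
r=44=101100 popcount=3 -> skip
r=45=101101 popcount=4 -> skip
r=46=101110 popcount=4 -> skip
r=47=101111 popcount=5 -> skip
r=48=110000 popcount=2 -> skip
Kept rows: none

Answer: none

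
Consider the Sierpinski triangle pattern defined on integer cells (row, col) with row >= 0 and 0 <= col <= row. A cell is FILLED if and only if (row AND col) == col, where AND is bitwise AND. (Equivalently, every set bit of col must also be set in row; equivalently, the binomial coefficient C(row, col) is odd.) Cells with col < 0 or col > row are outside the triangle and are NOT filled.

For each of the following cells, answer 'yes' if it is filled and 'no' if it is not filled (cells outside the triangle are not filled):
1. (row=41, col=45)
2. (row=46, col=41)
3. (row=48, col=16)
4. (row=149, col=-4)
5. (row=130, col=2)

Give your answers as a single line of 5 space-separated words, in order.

(41,45): col outside [0, 41] -> not filled
(46,41): row=0b101110, col=0b101001, row AND col = 0b101000 = 40; 40 != 41 -> empty
(48,16): row=0b110000, col=0b10000, row AND col = 0b10000 = 16; 16 == 16 -> filled
(149,-4): col outside [0, 149] -> not filled
(130,2): row=0b10000010, col=0b10, row AND col = 0b10 = 2; 2 == 2 -> filled

Answer: no no yes no yes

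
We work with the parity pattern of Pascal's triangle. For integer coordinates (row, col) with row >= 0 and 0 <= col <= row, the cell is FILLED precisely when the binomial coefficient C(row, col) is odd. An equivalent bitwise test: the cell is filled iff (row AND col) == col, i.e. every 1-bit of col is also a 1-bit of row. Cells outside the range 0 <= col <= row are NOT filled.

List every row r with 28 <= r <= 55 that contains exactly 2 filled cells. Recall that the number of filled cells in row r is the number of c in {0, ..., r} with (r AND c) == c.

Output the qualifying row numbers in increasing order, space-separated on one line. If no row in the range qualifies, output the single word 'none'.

Row r has 2^popcount(r) filled cells, so we need popcount(r) = log2(2) = 1.
Scan r = 28..55 and keep those with exactly 1 one-bits:
r=28=11100 popcount=3 -> skip
r=29=11101 popcount=4 -> skip
r=30=11110 popcount=4 -> skip
r=31=11111 popcount=5 -> skip
r=32=100000 popcount=1 -> KEEP
r=33=100001 popcount=2 -> skip
r=34=100010 popcount=2 -> skip
r=35=100011 popcount=3 -> skip
r=36=100100 popcount=2 -> skip
r=37=100101 popcount=3 -> skip
r=38=100110 popcount=3 -> skip
r=39=100111 popcount=4 -> skip
r=40=101000 popcount=2 -> skip
r=41=101001 popcount=3 -> skip
r=42=101010 popcount=3 -> skip
r=43=101011 popcount=4 -> skip
r=44=101100 popcount=3 -> skip
r=45=101101 popcount=4 -> skip
r=46=101110 popcount=4 -> skip
r=47=101111 popcount=5 -> skip
r=48=110000 popcount=2 -> skip
r=49=110001 popcount=3 -> skip
r=50=110010 popcount=3 -> skip
r=51=110011 popcount=4 -> skip
r=52=110100 popcount=3 -> skip
r=53=110101 popcount=4 -> skip
r=54=110110 popcount=4 -> skip
r=55=110111 popcount=5 -> skip
Kept rows: 32

Answer: 32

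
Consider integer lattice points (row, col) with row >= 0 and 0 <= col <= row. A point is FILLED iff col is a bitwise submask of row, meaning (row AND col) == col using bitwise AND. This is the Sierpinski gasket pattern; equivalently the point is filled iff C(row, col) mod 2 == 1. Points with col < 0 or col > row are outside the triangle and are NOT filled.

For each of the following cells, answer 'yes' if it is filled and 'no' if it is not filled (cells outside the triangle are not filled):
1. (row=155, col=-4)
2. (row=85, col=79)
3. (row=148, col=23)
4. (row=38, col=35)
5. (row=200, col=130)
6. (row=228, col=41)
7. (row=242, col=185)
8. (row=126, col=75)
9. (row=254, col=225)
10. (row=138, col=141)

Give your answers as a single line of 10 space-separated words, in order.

(155,-4): col outside [0, 155] -> not filled
(85,79): row=0b1010101, col=0b1001111, row AND col = 0b1000101 = 69; 69 != 79 -> empty
(148,23): row=0b10010100, col=0b10111, row AND col = 0b10100 = 20; 20 != 23 -> empty
(38,35): row=0b100110, col=0b100011, row AND col = 0b100010 = 34; 34 != 35 -> empty
(200,130): row=0b11001000, col=0b10000010, row AND col = 0b10000000 = 128; 128 != 130 -> empty
(228,41): row=0b11100100, col=0b101001, row AND col = 0b100000 = 32; 32 != 41 -> empty
(242,185): row=0b11110010, col=0b10111001, row AND col = 0b10110000 = 176; 176 != 185 -> empty
(126,75): row=0b1111110, col=0b1001011, row AND col = 0b1001010 = 74; 74 != 75 -> empty
(254,225): row=0b11111110, col=0b11100001, row AND col = 0b11100000 = 224; 224 != 225 -> empty
(138,141): col outside [0, 138] -> not filled

Answer: no no no no no no no no no no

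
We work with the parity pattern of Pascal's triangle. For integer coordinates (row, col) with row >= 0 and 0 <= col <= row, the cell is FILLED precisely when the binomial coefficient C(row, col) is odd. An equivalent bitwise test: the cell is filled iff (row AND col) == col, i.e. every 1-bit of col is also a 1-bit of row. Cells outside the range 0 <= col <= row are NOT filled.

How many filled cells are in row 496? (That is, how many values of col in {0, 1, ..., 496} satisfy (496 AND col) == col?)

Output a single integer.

Answer: 32

Derivation:
496 in binary = 111110000
popcount(496) = number of 1-bits in 111110000 = 5
A col c satisfies (496 AND c) == c iff every set bit of c is also set in 496; each of the 5 set bits of 496 can independently be on or off in c.
count = 2^5 = 32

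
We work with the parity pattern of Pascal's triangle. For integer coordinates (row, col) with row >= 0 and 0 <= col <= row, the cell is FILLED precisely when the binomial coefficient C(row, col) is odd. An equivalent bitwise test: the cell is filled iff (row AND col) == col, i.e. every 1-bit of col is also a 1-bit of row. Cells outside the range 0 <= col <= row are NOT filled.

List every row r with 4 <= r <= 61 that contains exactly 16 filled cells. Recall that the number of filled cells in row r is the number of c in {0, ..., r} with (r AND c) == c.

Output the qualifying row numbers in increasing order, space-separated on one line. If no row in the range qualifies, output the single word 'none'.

Answer: 15 23 27 29 30 39 43 45 46 51 53 54 57 58 60

Derivation:
Row r has 2^popcount(r) filled cells, so we need popcount(r) = log2(16) = 4.
Scan r = 4..61 and keep those with exactly 4 one-bits:
r=4=100 popcount=1 -> skip
r=5=101 popcount=2 -> skip
r=6=110 popcount=2 -> skip
r=7=111 popcount=3 -> skip
r=8=1000 popcount=1 -> skip
r=9=1001 popcount=2 -> skip
r=10=1010 popcount=2 -> skip
r=11=1011 popcount=3 -> skip
r=12=1100 popcount=2 -> skip
r=13=1101 popcount=3 -> skip
r=14=1110 popcount=3 -> skip
r=15=1111 popcount=4 -> KEEP
r=16=10000 popcount=1 -> skip
r=17=10001 popcount=2 -> skip
r=18=10010 popcount=2 -> skip
r=19=10011 popcount=3 -> skip
r=20=10100 popcount=2 -> skip
r=21=10101 popcount=3 -> skip
r=22=10110 popcount=3 -> skip
r=23=10111 popcount=4 -> KEEP
r=24=11000 popcount=2 -> skip
r=25=11001 popcount=3 -> skip
r=26=11010 popcount=3 -> skip
r=27=11011 popcount=4 -> KEEP
r=28=11100 popcount=3 -> skip
r=29=11101 popcount=4 -> KEEP
r=30=11110 popcount=4 -> KEEP
r=31=11111 popcount=5 -> skip
r=32=100000 popcount=1 -> skip
r=33=100001 popcount=2 -> skip
r=34=100010 popcount=2 -> skip
r=35=100011 popcount=3 -> skip
r=36=100100 popcount=2 -> skip
r=37=100101 popcount=3 -> skip
r=38=100110 popcount=3 -> skip
r=39=100111 popcount=4 -> KEEP
r=40=101000 popcount=2 -> skip
r=41=101001 popcount=3 -> skip
r=42=101010 popcount=3 -> skip
r=43=101011 popcount=4 -> KEEP
r=44=101100 popcount=3 -> skip
r=45=101101 popcount=4 -> KEEP
r=46=101110 popcount=4 -> KEEP
r=47=101111 popcount=5 -> skip
r=48=110000 popcount=2 -> skip
r=49=110001 popcount=3 -> skip
r=50=110010 popcount=3 -> skip
r=51=110011 popcount=4 -> KEEP
r=52=110100 popcount=3 -> skip
r=53=110101 popcount=4 -> KEEP
r=54=110110 popcount=4 -> KEEP
r=55=110111 popcount=5 -> skip
r=56=111000 popcount=3 -> skip
r=57=111001 popcount=4 -> KEEP
r=58=111010 popcount=4 -> KEEP
r=59=111011 popcount=5 -> skip
r=60=111100 popcount=4 -> KEEP
r=61=111101 popcount=5 -> skip
Kept rows: 15 23 27 29 30 39 43 45 46 51 53 54 57 58 60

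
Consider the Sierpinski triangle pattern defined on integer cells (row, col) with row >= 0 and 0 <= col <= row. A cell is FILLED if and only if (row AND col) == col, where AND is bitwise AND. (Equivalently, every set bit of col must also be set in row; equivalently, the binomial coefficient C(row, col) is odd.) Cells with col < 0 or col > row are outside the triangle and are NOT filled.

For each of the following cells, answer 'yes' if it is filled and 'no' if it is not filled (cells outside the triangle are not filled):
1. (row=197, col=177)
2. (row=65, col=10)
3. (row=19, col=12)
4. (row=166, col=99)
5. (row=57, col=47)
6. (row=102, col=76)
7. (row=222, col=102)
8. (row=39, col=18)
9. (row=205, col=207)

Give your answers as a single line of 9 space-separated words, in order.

Answer: no no no no no no no no no

Derivation:
(197,177): row=0b11000101, col=0b10110001, row AND col = 0b10000001 = 129; 129 != 177 -> empty
(65,10): row=0b1000001, col=0b1010, row AND col = 0b0 = 0; 0 != 10 -> empty
(19,12): row=0b10011, col=0b1100, row AND col = 0b0 = 0; 0 != 12 -> empty
(166,99): row=0b10100110, col=0b1100011, row AND col = 0b100010 = 34; 34 != 99 -> empty
(57,47): row=0b111001, col=0b101111, row AND col = 0b101001 = 41; 41 != 47 -> empty
(102,76): row=0b1100110, col=0b1001100, row AND col = 0b1000100 = 68; 68 != 76 -> empty
(222,102): row=0b11011110, col=0b1100110, row AND col = 0b1000110 = 70; 70 != 102 -> empty
(39,18): row=0b100111, col=0b10010, row AND col = 0b10 = 2; 2 != 18 -> empty
(205,207): col outside [0, 205] -> not filled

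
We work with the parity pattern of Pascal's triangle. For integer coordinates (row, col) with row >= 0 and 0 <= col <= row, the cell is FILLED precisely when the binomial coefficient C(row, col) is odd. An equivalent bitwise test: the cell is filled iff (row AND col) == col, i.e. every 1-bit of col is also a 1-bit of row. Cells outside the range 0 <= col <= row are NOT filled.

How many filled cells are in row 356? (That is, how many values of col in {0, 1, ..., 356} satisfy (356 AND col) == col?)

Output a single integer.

Answer: 16

Derivation:
356 in binary = 101100100
popcount(356) = number of 1-bits in 101100100 = 4
A col c satisfies (356 AND c) == c iff every set bit of c is also set in 356; each of the 4 set bits of 356 can independently be on or off in c.
count = 2^4 = 16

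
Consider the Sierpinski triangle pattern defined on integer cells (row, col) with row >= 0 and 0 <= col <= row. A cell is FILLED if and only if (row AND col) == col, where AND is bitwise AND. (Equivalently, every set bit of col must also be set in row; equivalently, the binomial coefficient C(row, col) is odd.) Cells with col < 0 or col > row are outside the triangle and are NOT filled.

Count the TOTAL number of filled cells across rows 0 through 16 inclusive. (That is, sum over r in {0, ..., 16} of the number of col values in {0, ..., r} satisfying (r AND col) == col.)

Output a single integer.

r0=0 pc0: +1 =1
r1=1 pc1: +2 =3
r2=10 pc1: +2 =5
r3=11 pc2: +4 =9
r4=100 pc1: +2 =11
r5=101 pc2: +4 =15
r6=110 pc2: +4 =19
r7=111 pc3: +8 =27
r8=1000 pc1: +2 =29
r9=1001 pc2: +4 =33
r10=1010 pc2: +4 =37
r11=1011 pc3: +8 =45
r12=1100 pc2: +4 =49
r13=1101 pc3: +8 =57
r14=1110 pc3: +8 =65
r15=1111 pc4: +16 =81
r16=10000 pc1: +2 =83

Answer: 83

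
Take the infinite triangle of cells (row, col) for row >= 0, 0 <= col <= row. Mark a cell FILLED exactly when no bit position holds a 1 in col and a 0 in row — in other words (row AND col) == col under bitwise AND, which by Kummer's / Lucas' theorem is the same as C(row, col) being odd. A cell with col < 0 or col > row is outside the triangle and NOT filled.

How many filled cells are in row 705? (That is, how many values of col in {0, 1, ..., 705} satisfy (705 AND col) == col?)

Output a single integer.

705 in binary = 1011000001
popcount(705) = number of 1-bits in 1011000001 = 4
A col c satisfies (705 AND c) == c iff every set bit of c is also set in 705; each of the 4 set bits of 705 can independently be on or off in c.
count = 2^4 = 16

Answer: 16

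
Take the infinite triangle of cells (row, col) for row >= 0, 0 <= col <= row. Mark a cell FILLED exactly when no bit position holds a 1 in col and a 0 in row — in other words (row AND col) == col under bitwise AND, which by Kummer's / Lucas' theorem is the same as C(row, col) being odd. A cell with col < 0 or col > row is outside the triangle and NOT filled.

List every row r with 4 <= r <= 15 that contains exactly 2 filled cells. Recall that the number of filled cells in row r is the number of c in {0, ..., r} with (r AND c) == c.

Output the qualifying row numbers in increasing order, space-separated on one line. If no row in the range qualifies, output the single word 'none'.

Answer: 4 8

Derivation:
Row r has 2^popcount(r) filled cells, so we need popcount(r) = log2(2) = 1.
Scan r = 4..15 and keep those with exactly 1 one-bits:
r=4=100 popcount=1 -> KEEP
r=5=101 popcount=2 -> skip
r=6=110 popcount=2 -> skip
r=7=111 popcount=3 -> skip
r=8=1000 popcount=1 -> KEEP
r=9=1001 popcount=2 -> skip
r=10=1010 popcount=2 -> skip
r=11=1011 popcount=3 -> skip
r=12=1100 popcount=2 -> skip
r=13=1101 popcount=3 -> skip
r=14=1110 popcount=3 -> skip
r=15=1111 popcount=4 -> skip
Kept rows: 4 8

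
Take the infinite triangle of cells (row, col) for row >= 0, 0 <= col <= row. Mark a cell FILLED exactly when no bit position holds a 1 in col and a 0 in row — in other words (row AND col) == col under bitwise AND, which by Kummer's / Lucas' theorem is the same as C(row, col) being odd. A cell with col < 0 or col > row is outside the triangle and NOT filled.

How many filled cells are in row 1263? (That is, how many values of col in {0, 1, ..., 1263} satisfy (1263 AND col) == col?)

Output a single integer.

1263 in binary = 10011101111
popcount(1263) = number of 1-bits in 10011101111 = 8
A col c satisfies (1263 AND c) == c iff every set bit of c is also set in 1263; each of the 8 set bits of 1263 can independently be on or off in c.
count = 2^8 = 256

Answer: 256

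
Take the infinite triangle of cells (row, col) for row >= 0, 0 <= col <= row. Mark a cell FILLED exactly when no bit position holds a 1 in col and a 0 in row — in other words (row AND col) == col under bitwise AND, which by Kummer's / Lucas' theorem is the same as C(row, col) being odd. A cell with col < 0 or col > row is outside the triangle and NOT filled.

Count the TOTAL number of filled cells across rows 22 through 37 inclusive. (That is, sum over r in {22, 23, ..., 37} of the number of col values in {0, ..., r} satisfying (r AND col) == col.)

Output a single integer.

Answer: 162

Derivation:
r22=10110 pc3: +8 =8
r23=10111 pc4: +16 =24
r24=11000 pc2: +4 =28
r25=11001 pc3: +8 =36
r26=11010 pc3: +8 =44
r27=11011 pc4: +16 =60
r28=11100 pc3: +8 =68
r29=11101 pc4: +16 =84
r30=11110 pc4: +16 =100
r31=11111 pc5: +32 =132
r32=100000 pc1: +2 =134
r33=100001 pc2: +4 =138
r34=100010 pc2: +4 =142
r35=100011 pc3: +8 =150
r36=100100 pc2: +4 =154
r37=100101 pc3: +8 =162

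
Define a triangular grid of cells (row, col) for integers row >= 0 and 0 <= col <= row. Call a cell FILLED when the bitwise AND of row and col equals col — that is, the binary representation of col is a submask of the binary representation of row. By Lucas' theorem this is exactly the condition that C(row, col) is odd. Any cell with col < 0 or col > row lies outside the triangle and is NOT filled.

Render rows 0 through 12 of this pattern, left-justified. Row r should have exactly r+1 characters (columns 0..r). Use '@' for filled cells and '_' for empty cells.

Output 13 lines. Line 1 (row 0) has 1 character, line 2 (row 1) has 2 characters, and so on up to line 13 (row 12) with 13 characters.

r0=0: @
r1=1: @@
r2=10: @_@
r3=11: @@@@
r4=100: @___@
r5=101: @@__@@
r6=110: @_@_@_@
r7=111: @@@@@@@@
r8=1000: @_______@
r9=1001: @@______@@
r10=1010: @_@_____@_@
r11=1011: @@@@____@@@@
r12=1100: @___@___@___@

Answer: @
@@
@_@
@@@@
@___@
@@__@@
@_@_@_@
@@@@@@@@
@_______@
@@______@@
@_@_____@_@
@@@@____@@@@
@___@___@___@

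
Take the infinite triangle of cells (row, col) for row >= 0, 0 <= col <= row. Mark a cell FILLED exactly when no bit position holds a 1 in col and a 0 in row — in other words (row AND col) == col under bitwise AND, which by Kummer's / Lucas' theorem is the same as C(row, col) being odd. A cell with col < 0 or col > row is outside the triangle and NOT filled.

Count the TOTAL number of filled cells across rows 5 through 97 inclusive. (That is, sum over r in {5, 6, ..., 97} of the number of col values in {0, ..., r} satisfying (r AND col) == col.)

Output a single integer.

Answer: 1216

Derivation:
r5=101 pc2: +4 =4
r6=110 pc2: +4 =8
r7=111 pc3: +8 =16
r8=1000 pc1: +2 =18
r9=1001 pc2: +4 =22
r10=1010 pc2: +4 =26
r11=1011 pc3: +8 =34
r12=1100 pc2: +4 =38
r13=1101 pc3: +8 =46
r14=1110 pc3: +8 =54
r15=1111 pc4: +16 =70
r16=10000 pc1: +2 =72
r17=10001 pc2: +4 =76
r18=10010 pc2: +4 =80
r19=10011 pc3: +8 =88
r20=10100 pc2: +4 =92
r21=10101 pc3: +8 =100
r22=10110 pc3: +8 =108
r23=10111 pc4: +16 =124
r24=11000 pc2: +4 =128
r25=11001 pc3: +8 =136
r26=11010 pc3: +8 =144
r27=11011 pc4: +16 =160
r28=11100 pc3: +8 =168
r29=11101 pc4: +16 =184
r30=11110 pc4: +16 =200
r31=11111 pc5: +32 =232
r32=100000 pc1: +2 =234
r33=100001 pc2: +4 =238
r34=100010 pc2: +4 =242
r35=100011 pc3: +8 =250
r36=100100 pc2: +4 =254
r37=100101 pc3: +8 =262
r38=100110 pc3: +8 =270
r39=100111 pc4: +16 =286
r40=101000 pc2: +4 =290
r41=101001 pc3: +8 =298
r42=101010 pc3: +8 =306
r43=101011 pc4: +16 =322
r44=101100 pc3: +8 =330
r45=101101 pc4: +16 =346
r46=101110 pc4: +16 =362
r47=101111 pc5: +32 =394
r48=110000 pc2: +4 =398
r49=110001 pc3: +8 =406
r50=110010 pc3: +8 =414
r51=110011 pc4: +16 =430
r52=110100 pc3: +8 =438
r53=110101 pc4: +16 =454
r54=110110 pc4: +16 =470
r55=110111 pc5: +32 =502
r56=111000 pc3: +8 =510
r57=111001 pc4: +16 =526
r58=111010 pc4: +16 =542
r59=111011 pc5: +32 =574
r60=111100 pc4: +16 =590
r61=111101 pc5: +32 =622
r62=111110 pc5: +32 =654
r63=111111 pc6: +64 =718
r64=1000000 pc1: +2 =720
r65=1000001 pc2: +4 =724
r66=1000010 pc2: +4 =728
r67=1000011 pc3: +8 =736
r68=1000100 pc2: +4 =740
r69=1000101 pc3: +8 =748
r70=1000110 pc3: +8 =756
r71=1000111 pc4: +16 =772
r72=1001000 pc2: +4 =776
r73=1001001 pc3: +8 =784
r74=1001010 pc3: +8 =792
r75=1001011 pc4: +16 =808
r76=1001100 pc3: +8 =816
r77=1001101 pc4: +16 =832
r78=1001110 pc4: +16 =848
r79=1001111 pc5: +32 =880
r80=1010000 pc2: +4 =884
r81=1010001 pc3: +8 =892
r82=1010010 pc3: +8 =900
r83=1010011 pc4: +16 =916
r84=1010100 pc3: +8 =924
r85=1010101 pc4: +16 =940
r86=1010110 pc4: +16 =956
r87=1010111 pc5: +32 =988
r88=1011000 pc3: +8 =996
r89=1011001 pc4: +16 =1012
r90=1011010 pc4: +16 =1028
r91=1011011 pc5: +32 =1060
r92=1011100 pc4: +16 =1076
r93=1011101 pc5: +32 =1108
r94=1011110 pc5: +32 =1140
r95=1011111 pc6: +64 =1204
r96=1100000 pc2: +4 =1208
r97=1100001 pc3: +8 =1216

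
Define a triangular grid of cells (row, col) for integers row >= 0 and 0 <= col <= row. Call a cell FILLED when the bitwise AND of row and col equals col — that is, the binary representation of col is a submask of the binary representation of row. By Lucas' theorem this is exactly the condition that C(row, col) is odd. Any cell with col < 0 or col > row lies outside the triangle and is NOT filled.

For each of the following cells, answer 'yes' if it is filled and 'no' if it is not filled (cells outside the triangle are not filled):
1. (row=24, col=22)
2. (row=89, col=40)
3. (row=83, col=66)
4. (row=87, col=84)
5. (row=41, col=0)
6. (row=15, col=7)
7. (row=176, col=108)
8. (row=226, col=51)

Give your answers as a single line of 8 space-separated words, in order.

Answer: no no yes yes yes yes no no

Derivation:
(24,22): row=0b11000, col=0b10110, row AND col = 0b10000 = 16; 16 != 22 -> empty
(89,40): row=0b1011001, col=0b101000, row AND col = 0b1000 = 8; 8 != 40 -> empty
(83,66): row=0b1010011, col=0b1000010, row AND col = 0b1000010 = 66; 66 == 66 -> filled
(87,84): row=0b1010111, col=0b1010100, row AND col = 0b1010100 = 84; 84 == 84 -> filled
(41,0): row=0b101001, col=0b0, row AND col = 0b0 = 0; 0 == 0 -> filled
(15,7): row=0b1111, col=0b111, row AND col = 0b111 = 7; 7 == 7 -> filled
(176,108): row=0b10110000, col=0b1101100, row AND col = 0b100000 = 32; 32 != 108 -> empty
(226,51): row=0b11100010, col=0b110011, row AND col = 0b100010 = 34; 34 != 51 -> empty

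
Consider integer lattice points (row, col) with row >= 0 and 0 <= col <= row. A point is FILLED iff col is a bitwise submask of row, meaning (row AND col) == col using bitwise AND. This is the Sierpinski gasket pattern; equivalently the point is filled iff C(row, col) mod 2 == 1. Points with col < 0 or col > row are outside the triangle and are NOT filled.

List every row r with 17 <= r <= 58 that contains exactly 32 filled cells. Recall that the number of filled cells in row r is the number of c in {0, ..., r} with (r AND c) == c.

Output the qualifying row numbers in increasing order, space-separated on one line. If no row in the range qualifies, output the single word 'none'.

Answer: 31 47 55

Derivation:
Row r has 2^popcount(r) filled cells, so we need popcount(r) = log2(32) = 5.
Scan r = 17..58 and keep those with exactly 5 one-bits:
r=17=10001 popcount=2 -> skip
r=18=10010 popcount=2 -> skip
r=19=10011 popcount=3 -> skip
r=20=10100 popcount=2 -> skip
r=21=10101 popcount=3 -> skip
r=22=10110 popcount=3 -> skip
r=23=10111 popcount=4 -> skip
r=24=11000 popcount=2 -> skip
r=25=11001 popcount=3 -> skip
r=26=11010 popcount=3 -> skip
r=27=11011 popcount=4 -> skip
r=28=11100 popcount=3 -> skip
r=29=11101 popcount=4 -> skip
r=30=11110 popcount=4 -> skip
r=31=11111 popcount=5 -> KEEP
r=32=100000 popcount=1 -> skip
r=33=100001 popcount=2 -> skip
r=34=100010 popcount=2 -> skip
r=35=100011 popcount=3 -> skip
r=36=100100 popcount=2 -> skip
r=37=100101 popcount=3 -> skip
r=38=100110 popcount=3 -> skip
r=39=100111 popcount=4 -> skip
r=40=101000 popcount=2 -> skip
r=41=101001 popcount=3 -> skip
r=42=101010 popcount=3 -> skip
r=43=101011 popcount=4 -> skip
r=44=101100 popcount=3 -> skip
r=45=101101 popcount=4 -> skip
r=46=101110 popcount=4 -> skip
r=47=101111 popcount=5 -> KEEP
r=48=110000 popcount=2 -> skip
r=49=110001 popcount=3 -> skip
r=50=110010 popcount=3 -> skip
r=51=110011 popcount=4 -> skip
r=52=110100 popcount=3 -> skip
r=53=110101 popcount=4 -> skip
r=54=110110 popcount=4 -> skip
r=55=110111 popcount=5 -> KEEP
r=56=111000 popcount=3 -> skip
r=57=111001 popcount=4 -> skip
r=58=111010 popcount=4 -> skip
Kept rows: 31 47 55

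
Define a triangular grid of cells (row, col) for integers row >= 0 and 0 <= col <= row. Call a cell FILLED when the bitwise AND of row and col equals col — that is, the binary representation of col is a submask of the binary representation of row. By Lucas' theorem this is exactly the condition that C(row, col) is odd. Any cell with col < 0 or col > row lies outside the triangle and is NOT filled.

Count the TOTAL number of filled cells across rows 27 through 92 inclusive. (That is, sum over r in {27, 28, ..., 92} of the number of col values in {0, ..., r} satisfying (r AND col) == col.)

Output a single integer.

r27=11011 pc4: +16 =16
r28=11100 pc3: +8 =24
r29=11101 pc4: +16 =40
r30=11110 pc4: +16 =56
r31=11111 pc5: +32 =88
r32=100000 pc1: +2 =90
r33=100001 pc2: +4 =94
r34=100010 pc2: +4 =98
r35=100011 pc3: +8 =106
r36=100100 pc2: +4 =110
r37=100101 pc3: +8 =118
r38=100110 pc3: +8 =126
r39=100111 pc4: +16 =142
r40=101000 pc2: +4 =146
r41=101001 pc3: +8 =154
r42=101010 pc3: +8 =162
r43=101011 pc4: +16 =178
r44=101100 pc3: +8 =186
r45=101101 pc4: +16 =202
r46=101110 pc4: +16 =218
r47=101111 pc5: +32 =250
r48=110000 pc2: +4 =254
r49=110001 pc3: +8 =262
r50=110010 pc3: +8 =270
r51=110011 pc4: +16 =286
r52=110100 pc3: +8 =294
r53=110101 pc4: +16 =310
r54=110110 pc4: +16 =326
r55=110111 pc5: +32 =358
r56=111000 pc3: +8 =366
r57=111001 pc4: +16 =382
r58=111010 pc4: +16 =398
r59=111011 pc5: +32 =430
r60=111100 pc4: +16 =446
r61=111101 pc5: +32 =478
r62=111110 pc5: +32 =510
r63=111111 pc6: +64 =574
r64=1000000 pc1: +2 =576
r65=1000001 pc2: +4 =580
r66=1000010 pc2: +4 =584
r67=1000011 pc3: +8 =592
r68=1000100 pc2: +4 =596
r69=1000101 pc3: +8 =604
r70=1000110 pc3: +8 =612
r71=1000111 pc4: +16 =628
r72=1001000 pc2: +4 =632
r73=1001001 pc3: +8 =640
r74=1001010 pc3: +8 =648
r75=1001011 pc4: +16 =664
r76=1001100 pc3: +8 =672
r77=1001101 pc4: +16 =688
r78=1001110 pc4: +16 =704
r79=1001111 pc5: +32 =736
r80=1010000 pc2: +4 =740
r81=1010001 pc3: +8 =748
r82=1010010 pc3: +8 =756
r83=1010011 pc4: +16 =772
r84=1010100 pc3: +8 =780
r85=1010101 pc4: +16 =796
r86=1010110 pc4: +16 =812
r87=1010111 pc5: +32 =844
r88=1011000 pc3: +8 =852
r89=1011001 pc4: +16 =868
r90=1011010 pc4: +16 =884
r91=1011011 pc5: +32 =916
r92=1011100 pc4: +16 =932

Answer: 932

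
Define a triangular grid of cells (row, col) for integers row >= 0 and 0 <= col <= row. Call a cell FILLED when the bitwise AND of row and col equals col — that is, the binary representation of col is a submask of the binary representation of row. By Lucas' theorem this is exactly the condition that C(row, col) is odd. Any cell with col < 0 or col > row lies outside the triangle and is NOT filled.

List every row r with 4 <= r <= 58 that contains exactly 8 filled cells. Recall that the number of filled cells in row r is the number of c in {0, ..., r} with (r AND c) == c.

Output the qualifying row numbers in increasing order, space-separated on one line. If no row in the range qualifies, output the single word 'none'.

Answer: 7 11 13 14 19 21 22 25 26 28 35 37 38 41 42 44 49 50 52 56

Derivation:
Row r has 2^popcount(r) filled cells, so we need popcount(r) = log2(8) = 3.
Scan r = 4..58 and keep those with exactly 3 one-bits:
r=4=100 popcount=1 -> skip
r=5=101 popcount=2 -> skip
r=6=110 popcount=2 -> skip
r=7=111 popcount=3 -> KEEP
r=8=1000 popcount=1 -> skip
r=9=1001 popcount=2 -> skip
r=10=1010 popcount=2 -> skip
r=11=1011 popcount=3 -> KEEP
r=12=1100 popcount=2 -> skip
r=13=1101 popcount=3 -> KEEP
r=14=1110 popcount=3 -> KEEP
r=15=1111 popcount=4 -> skip
r=16=10000 popcount=1 -> skip
r=17=10001 popcount=2 -> skip
r=18=10010 popcount=2 -> skip
r=19=10011 popcount=3 -> KEEP
r=20=10100 popcount=2 -> skip
r=21=10101 popcount=3 -> KEEP
r=22=10110 popcount=3 -> KEEP
r=23=10111 popcount=4 -> skip
r=24=11000 popcount=2 -> skip
r=25=11001 popcount=3 -> KEEP
r=26=11010 popcount=3 -> KEEP
r=27=11011 popcount=4 -> skip
r=28=11100 popcount=3 -> KEEP
r=29=11101 popcount=4 -> skip
r=30=11110 popcount=4 -> skip
r=31=11111 popcount=5 -> skip
r=32=100000 popcount=1 -> skip
r=33=100001 popcount=2 -> skip
r=34=100010 popcount=2 -> skip
r=35=100011 popcount=3 -> KEEP
r=36=100100 popcount=2 -> skip
r=37=100101 popcount=3 -> KEEP
r=38=100110 popcount=3 -> KEEP
r=39=100111 popcount=4 -> skip
r=40=101000 popcount=2 -> skip
r=41=101001 popcount=3 -> KEEP
r=42=101010 popcount=3 -> KEEP
r=43=101011 popcount=4 -> skip
r=44=101100 popcount=3 -> KEEP
r=45=101101 popcount=4 -> skip
r=46=101110 popcount=4 -> skip
r=47=101111 popcount=5 -> skip
r=48=110000 popcount=2 -> skip
r=49=110001 popcount=3 -> KEEP
r=50=110010 popcount=3 -> KEEP
r=51=110011 popcount=4 -> skip
r=52=110100 popcount=3 -> KEEP
r=53=110101 popcount=4 -> skip
r=54=110110 popcount=4 -> skip
r=55=110111 popcount=5 -> skip
r=56=111000 popcount=3 -> KEEP
r=57=111001 popcount=4 -> skip
r=58=111010 popcount=4 -> skip
Kept rows: 7 11 13 14 19 21 22 25 26 28 35 37 38 41 42 44 49 50 52 56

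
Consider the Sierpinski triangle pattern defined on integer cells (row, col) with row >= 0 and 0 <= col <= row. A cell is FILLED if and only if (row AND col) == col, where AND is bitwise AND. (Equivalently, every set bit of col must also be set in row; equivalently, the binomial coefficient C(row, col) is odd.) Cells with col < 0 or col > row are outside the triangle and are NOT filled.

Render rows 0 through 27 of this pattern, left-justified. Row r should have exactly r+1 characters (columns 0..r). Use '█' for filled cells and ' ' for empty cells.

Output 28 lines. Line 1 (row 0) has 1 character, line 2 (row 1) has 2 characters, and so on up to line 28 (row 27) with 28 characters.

Answer: █
██
█ █
████
█   █
██  ██
█ █ █ █
████████
█       █
██      ██
█ █     █ █
████    ████
█   █   █   █
██  ██  ██  ██
█ █ █ █ █ █ █ █
████████████████
█               █
██              ██
█ █             █ █
████            ████
█   █           █   █
██  ██          ██  ██
█ █ █ █         █ █ █ █
████████        ████████
█       █       █       █
██      ██      ██      ██
█ █     █ █     █ █     █ █
████    ████    ████    ████

Derivation:
r0=0: █
r1=1: ██
r2=10: █ █
r3=11: ████
r4=100: █   █
r5=101: ██  ██
r6=110: █ █ █ █
r7=111: ████████
r8=1000: █       █
r9=1001: ██      ██
r10=1010: █ █     █ █
r11=1011: ████    ████
r12=1100: █   █   █   █
r13=1101: ██  ██  ██  ██
r14=1110: █ █ █ █ █ █ █ █
r15=1111: ████████████████
r16=10000: █               █
r17=10001: ██              ██
r18=10010: █ █             █ █
r19=10011: ████            ████
r20=10100: █   █           █   █
r21=10101: ██  ██          ██  ██
r22=10110: █ █ █ █         █ █ █ █
r23=10111: ████████        ████████
r24=11000: █       █       █       █
r25=11001: ██      ██      ██      ██
r26=11010: █ █     █ █     █ █     █ █
r27=11011: ████    ████    ████    ████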